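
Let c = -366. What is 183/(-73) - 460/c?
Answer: -16699/13359 ≈ -1.2500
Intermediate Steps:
183/(-73) - 460/c = 183/(-73) - 460/(-366) = 183*(-1/73) - 460*(-1/366) = -183/73 + 230/183 = -16699/13359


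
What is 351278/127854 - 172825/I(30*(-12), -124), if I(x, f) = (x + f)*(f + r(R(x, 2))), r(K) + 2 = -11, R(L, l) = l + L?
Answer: 598087037/4238871516 ≈ 0.14110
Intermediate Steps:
R(L, l) = L + l
r(K) = -13 (r(K) = -2 - 11 = -13)
I(x, f) = (-13 + f)*(f + x) (I(x, f) = (x + f)*(f - 13) = (f + x)*(-13 + f) = (-13 + f)*(f + x))
351278/127854 - 172825/I(30*(-12), -124) = 351278/127854 - 172825/((-124)² - 13*(-124) - 390*(-12) - 3720*(-12)) = 351278*(1/127854) - 172825/(15376 + 1612 - 13*(-360) - 124*(-360)) = 175639/63927 - 172825/(15376 + 1612 + 4680 + 44640) = 175639/63927 - 172825/66308 = 598087037/4238871516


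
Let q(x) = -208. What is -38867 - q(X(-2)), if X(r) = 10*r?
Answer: -38659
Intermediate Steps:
-38867 - q(X(-2)) = -38867 - 1*(-208) = -38867 + 208 = -38659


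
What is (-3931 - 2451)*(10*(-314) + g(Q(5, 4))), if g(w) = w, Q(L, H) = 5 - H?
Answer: 20033098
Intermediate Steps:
(-3931 - 2451)*(10*(-314) + g(Q(5, 4))) = (-3931 - 2451)*(10*(-314) + (5 - 1*4)) = -6382*(-3140 + (5 - 4)) = -6382*(-3140 + 1) = -6382*(-3139) = 20033098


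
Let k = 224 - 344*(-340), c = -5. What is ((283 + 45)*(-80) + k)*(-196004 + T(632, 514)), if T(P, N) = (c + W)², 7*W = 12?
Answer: -17824405952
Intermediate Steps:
W = 12/7 (W = (⅐)*12 = 12/7 ≈ 1.7143)
k = 117184 (k = 224 + 116960 = 117184)
T(P, N) = 529/49 (T(P, N) = (-5 + 12/7)² = (-23/7)² = 529/49)
((283 + 45)*(-80) + k)*(-196004 + T(632, 514)) = ((283 + 45)*(-80) + 117184)*(-196004 + 529/49) = (328*(-80) + 117184)*(-9603667/49) = (-26240 + 117184)*(-9603667/49) = 90944*(-9603667/49) = -17824405952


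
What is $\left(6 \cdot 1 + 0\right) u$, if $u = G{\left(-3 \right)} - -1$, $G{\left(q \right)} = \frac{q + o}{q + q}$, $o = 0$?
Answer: $9$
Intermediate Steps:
$G{\left(q \right)} = \frac{1}{2}$ ($G{\left(q \right)} = \frac{q + 0}{q + q} = \frac{q}{2 q} = q \frac{1}{2 q} = \frac{1}{2}$)
$u = \frac{3}{2}$ ($u = \frac{1}{2} - -1 = \frac{1}{2} + 1 = \frac{3}{2} \approx 1.5$)
$\left(6 \cdot 1 + 0\right) u = \left(6 \cdot 1 + 0\right) \frac{3}{2} = \left(6 + 0\right) \frac{3}{2} = 6 \cdot \frac{3}{2} = 9$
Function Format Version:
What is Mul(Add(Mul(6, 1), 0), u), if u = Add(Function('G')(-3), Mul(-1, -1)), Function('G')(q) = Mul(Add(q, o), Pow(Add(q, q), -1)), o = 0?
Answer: 9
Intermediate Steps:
Function('G')(q) = Rational(1, 2) (Function('G')(q) = Mul(Add(q, 0), Pow(Add(q, q), -1)) = Mul(q, Pow(Mul(2, q), -1)) = Mul(q, Mul(Rational(1, 2), Pow(q, -1))) = Rational(1, 2))
u = Rational(3, 2) (u = Add(Rational(1, 2), Mul(-1, -1)) = Add(Rational(1, 2), 1) = Rational(3, 2) ≈ 1.5000)
Mul(Add(Mul(6, 1), 0), u) = Mul(Add(Mul(6, 1), 0), Rational(3, 2)) = Mul(Add(6, 0), Rational(3, 2)) = Mul(6, Rational(3, 2)) = 9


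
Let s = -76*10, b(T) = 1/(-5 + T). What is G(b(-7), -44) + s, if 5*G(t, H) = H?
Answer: -3844/5 ≈ -768.80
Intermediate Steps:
G(t, H) = H/5
s = -760
G(b(-7), -44) + s = (⅕)*(-44) - 760 = -44/5 - 760 = -3844/5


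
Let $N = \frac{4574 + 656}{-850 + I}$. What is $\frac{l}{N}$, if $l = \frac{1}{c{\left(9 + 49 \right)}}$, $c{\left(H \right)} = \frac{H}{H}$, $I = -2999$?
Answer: $- \frac{3849}{5230} \approx -0.73595$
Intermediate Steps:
$c{\left(H \right)} = 1$
$N = - \frac{5230}{3849}$ ($N = \frac{4574 + 656}{-850 - 2999} = \frac{5230}{-3849} = 5230 \left(- \frac{1}{3849}\right) = - \frac{5230}{3849} \approx -1.3588$)
$l = 1$ ($l = 1^{-1} = 1$)
$\frac{l}{N} = 1 \frac{1}{- \frac{5230}{3849}} = 1 \left(- \frac{3849}{5230}\right) = - \frac{3849}{5230}$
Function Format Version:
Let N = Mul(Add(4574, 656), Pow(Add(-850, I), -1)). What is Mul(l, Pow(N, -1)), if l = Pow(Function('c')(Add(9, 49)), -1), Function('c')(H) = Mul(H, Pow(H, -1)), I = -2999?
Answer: Rational(-3849, 5230) ≈ -0.73595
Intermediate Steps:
Function('c')(H) = 1
N = Rational(-5230, 3849) (N = Mul(Add(4574, 656), Pow(Add(-850, -2999), -1)) = Mul(5230, Pow(-3849, -1)) = Mul(5230, Rational(-1, 3849)) = Rational(-5230, 3849) ≈ -1.3588)
l = 1 (l = Pow(1, -1) = 1)
Mul(l, Pow(N, -1)) = Mul(1, Pow(Rational(-5230, 3849), -1)) = Mul(1, Rational(-3849, 5230)) = Rational(-3849, 5230)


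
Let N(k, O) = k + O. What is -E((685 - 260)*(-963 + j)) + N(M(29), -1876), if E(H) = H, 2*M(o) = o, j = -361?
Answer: 1121677/2 ≈ 5.6084e+5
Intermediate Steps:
M(o) = o/2
N(k, O) = O + k
-E((685 - 260)*(-963 + j)) + N(M(29), -1876) = -(685 - 260)*(-963 - 361) + (-1876 + (½)*29) = -425*(-1324) + (-1876 + 29/2) = -1*(-562700) - 3723/2 = 562700 - 3723/2 = 1121677/2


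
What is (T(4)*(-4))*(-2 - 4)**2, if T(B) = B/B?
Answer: -144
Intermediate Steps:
T(B) = 1
(T(4)*(-4))*(-2 - 4)**2 = (1*(-4))*(-2 - 4)**2 = -4*(-6)**2 = -4*36 = -144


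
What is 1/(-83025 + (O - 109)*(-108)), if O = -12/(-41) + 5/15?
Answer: -41/2924145 ≈ -1.4021e-5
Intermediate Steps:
O = 77/123 (O = -12*(-1/41) + 5*(1/15) = 12/41 + 1/3 = 77/123 ≈ 0.62602)
1/(-83025 + (O - 109)*(-108)) = 1/(-83025 + (77/123 - 109)*(-108)) = 1/(-83025 - 13330/123*(-108)) = 1/(-83025 + 479880/41) = 1/(-2924145/41) = -41/2924145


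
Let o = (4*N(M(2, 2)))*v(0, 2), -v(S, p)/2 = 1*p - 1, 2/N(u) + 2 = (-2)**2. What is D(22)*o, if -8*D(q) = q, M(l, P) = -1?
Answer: 22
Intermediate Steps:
N(u) = 1 (N(u) = 2/(-2 + (-2)**2) = 2/(-2 + 4) = 2/2 = 2*(1/2) = 1)
D(q) = -q/8
v(S, p) = 2 - 2*p (v(S, p) = -2*(1*p - 1) = -2*(p - 1) = -2*(-1 + p) = 2 - 2*p)
o = -8 (o = (4*1)*(2 - 2*2) = 4*(2 - 4) = 4*(-2) = -8)
D(22)*o = -1/8*22*(-8) = -11/4*(-8) = 22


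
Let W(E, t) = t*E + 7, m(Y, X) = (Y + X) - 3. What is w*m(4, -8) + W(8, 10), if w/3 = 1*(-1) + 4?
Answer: 24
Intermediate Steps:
m(Y, X) = -3 + X + Y (m(Y, X) = (X + Y) - 3 = -3 + X + Y)
W(E, t) = 7 + E*t (W(E, t) = E*t + 7 = 7 + E*t)
w = 9 (w = 3*(1*(-1) + 4) = 3*(-1 + 4) = 3*3 = 9)
w*m(4, -8) + W(8, 10) = 9*(-3 - 8 + 4) + (7 + 8*10) = 9*(-7) + (7 + 80) = -63 + 87 = 24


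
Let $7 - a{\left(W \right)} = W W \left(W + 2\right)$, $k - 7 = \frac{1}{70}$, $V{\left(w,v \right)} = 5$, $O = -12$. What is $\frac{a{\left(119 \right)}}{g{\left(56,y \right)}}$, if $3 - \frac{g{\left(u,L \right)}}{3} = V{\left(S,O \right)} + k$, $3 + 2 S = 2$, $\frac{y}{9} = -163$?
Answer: $\frac{39981060}{631} \approx 63361.0$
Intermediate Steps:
$y = -1467$ ($y = 9 \left(-163\right) = -1467$)
$S = - \frac{1}{2}$ ($S = - \frac{3}{2} + \frac{1}{2} \cdot 2 = - \frac{3}{2} + 1 = - \frac{1}{2} \approx -0.5$)
$k = \frac{491}{70}$ ($k = 7 + \frac{1}{70} = \frac{491}{70} \approx 7.0143$)
$g{\left(u,L \right)} = - \frac{1893}{70}$ ($g{\left(u,L \right)} = 9 - 3 \left(5 + \frac{491}{70}\right) = 9 - \frac{2523}{70} = - \frac{1893}{70}$)
$a{\left(W \right)} = 7 - W^{2} \left(2 + W\right)$ ($a{\left(W \right)} = 7 - W W \left(W + 2\right) = 7 - W^{2} \left(2 + W\right)$)
$\frac{a{\left(119 \right)}}{g{\left(56,y \right)}} = \frac{7 - 119^{3} - 2 \cdot 119^{2}}{- \frac{1893}{70}} = \left(7 - 1685159 - 28322\right) \left(- \frac{70}{1893}\right) = \left(-1713474\right) \left(- \frac{70}{1893}\right) = \frac{39981060}{631}$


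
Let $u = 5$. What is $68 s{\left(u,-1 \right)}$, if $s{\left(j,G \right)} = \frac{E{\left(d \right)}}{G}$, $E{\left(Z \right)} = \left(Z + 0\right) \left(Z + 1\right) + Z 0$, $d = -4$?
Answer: $-816$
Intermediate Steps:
$E{\left(Z \right)} = Z \left(1 + Z\right)$ ($E{\left(Z \right)} = Z \left(1 + Z\right) + 0 = Z \left(1 + Z\right)$)
$s{\left(j,G \right)} = \frac{12}{G}$ ($s{\left(j,G \right)} = \frac{\left(-4\right) \left(1 - 4\right)}{G} = \frac{\left(-4\right) \left(-3\right)}{G} = \frac{12}{G}$)
$68 s{\left(u,-1 \right)} = 68 \frac{12}{-1} = 68 \cdot 12 \left(-1\right) = 68 \left(-12\right) = -816$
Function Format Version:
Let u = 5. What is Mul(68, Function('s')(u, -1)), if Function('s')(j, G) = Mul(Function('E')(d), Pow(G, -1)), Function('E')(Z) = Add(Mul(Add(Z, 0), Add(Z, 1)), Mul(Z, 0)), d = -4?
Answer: -816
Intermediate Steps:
Function('E')(Z) = Mul(Z, Add(1, Z)) (Function('E')(Z) = Add(Mul(Z, Add(1, Z)), 0) = Mul(Z, Add(1, Z)))
Function('s')(j, G) = Mul(12, Pow(G, -1)) (Function('s')(j, G) = Mul(Mul(-4, Add(1, -4)), Pow(G, -1)) = Mul(Mul(-4, -3), Pow(G, -1)) = Mul(12, Pow(G, -1)))
Mul(68, Function('s')(u, -1)) = Mul(68, Mul(12, Pow(-1, -1))) = Mul(68, Mul(12, -1)) = Mul(68, -12) = -816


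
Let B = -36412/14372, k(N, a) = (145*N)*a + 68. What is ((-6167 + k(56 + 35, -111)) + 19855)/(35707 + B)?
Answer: -5213044177/128286148 ≈ -40.636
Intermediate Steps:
k(N, a) = 68 + 145*N*a (k(N, a) = 145*N*a + 68 = 68 + 145*N*a)
B = -9103/3593 (B = -36412*1/14372 = -9103/3593 ≈ -2.5335)
((-6167 + k(56 + 35, -111)) + 19855)/(35707 + B) = ((-6167 + (68 + 145*(56 + 35)*(-111))) + 19855)/(35707 - 9103/3593) = ((-6167 + (68 + 145*91*(-111))) + 19855)/(128286148/3593) = ((-6167 + (68 - 1464645)) + 19855)*(3593/128286148) = ((-6167 - 1464577) + 19855)*(3593/128286148) = (-1470744 + 19855)*(3593/128286148) = -1450889*3593/128286148 = -5213044177/128286148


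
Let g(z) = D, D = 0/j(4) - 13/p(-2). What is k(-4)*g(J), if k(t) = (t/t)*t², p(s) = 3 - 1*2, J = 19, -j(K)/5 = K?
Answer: -208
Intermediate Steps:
j(K) = -5*K
p(s) = 1 (p(s) = 3 - 2 = 1)
k(t) = t² (k(t) = 1*t² = t²)
D = -13 (D = 0/((-5*4)) - 13/1 = 0/(-20) - 13*1 = 0*(-1/20) - 13 = 0 - 13 = -13)
g(z) = -13
k(-4)*g(J) = (-4)²*(-13) = 16*(-13) = -208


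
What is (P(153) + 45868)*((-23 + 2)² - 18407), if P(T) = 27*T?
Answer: -898282034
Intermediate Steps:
(P(153) + 45868)*((-23 + 2)² - 18407) = (27*153 + 45868)*((-23 + 2)² - 18407) = (4131 + 45868)*((-21)² - 18407) = 49999*(441 - 18407) = 49999*(-17966) = -898282034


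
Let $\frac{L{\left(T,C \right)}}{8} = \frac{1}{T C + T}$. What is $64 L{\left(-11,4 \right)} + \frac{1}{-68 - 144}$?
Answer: $- \frac{108599}{11660} \approx -9.3138$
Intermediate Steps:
$L{\left(T,C \right)} = \frac{8}{T + C T}$ ($L{\left(T,C \right)} = \frac{8}{T C + T} = \frac{8}{C T + T} = \frac{8}{T + C T}$)
$64 L{\left(-11,4 \right)} + \frac{1}{-68 - 144} = 64 \frac{8}{\left(-11\right) \left(1 + 4\right)} + \frac{1}{-68 - 144} = 64 \cdot 8 \left(- \frac{1}{11}\right) \frac{1}{5} + \frac{1}{-212} = 64 \cdot 8 \left(- \frac{1}{11}\right) \frac{1}{5} - \frac{1}{212} = 64 \left(- \frac{8}{55}\right) - \frac{1}{212} = - \frac{512}{55} - \frac{1}{212} = - \frac{108599}{11660}$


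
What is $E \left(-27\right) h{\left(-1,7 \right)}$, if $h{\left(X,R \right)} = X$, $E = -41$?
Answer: $-1107$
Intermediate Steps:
$E \left(-27\right) h{\left(-1,7 \right)} = \left(-41\right) \left(-27\right) \left(-1\right) = 1107 \left(-1\right) = -1107$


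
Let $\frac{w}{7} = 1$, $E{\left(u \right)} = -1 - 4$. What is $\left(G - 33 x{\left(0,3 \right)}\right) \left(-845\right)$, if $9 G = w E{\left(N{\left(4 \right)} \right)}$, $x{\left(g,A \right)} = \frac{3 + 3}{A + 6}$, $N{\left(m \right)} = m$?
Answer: $\frac{196885}{9} \approx 21876.0$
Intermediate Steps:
$E{\left(u \right)} = -5$
$w = 7$ ($w = 7 \cdot 1 = 7$)
$x{\left(g,A \right)} = \frac{6}{6 + A}$
$G = - \frac{35}{9}$ ($G = \frac{7 \left(-5\right)}{9} = \frac{1}{9} \left(-35\right) = - \frac{35}{9} \approx -3.8889$)
$\left(G - 33 x{\left(0,3 \right)}\right) \left(-845\right) = \left(- \frac{35}{9} - 33 \frac{6}{6 + 3}\right) \left(-845\right) = \left(- \frac{35}{9} - 33 \cdot \frac{6}{9}\right) \left(-845\right) = \left(- \frac{35}{9} - 33 \cdot 6 \cdot \frac{1}{9}\right) \left(-845\right) = \left(- \frac{35}{9} - 22\right) \left(-845\right) = \left(- \frac{233}{9}\right) \left(-845\right) = \frac{196885}{9}$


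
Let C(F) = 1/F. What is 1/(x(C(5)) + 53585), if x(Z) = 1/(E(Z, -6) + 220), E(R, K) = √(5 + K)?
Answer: 2593567805/138976342619626 + I/138976342619626 ≈ 1.8662e-5 + 7.1955e-15*I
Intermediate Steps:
x(Z) = (220 - I)/48401 (x(Z) = 1/(√(5 - 6) + 220) = 1/(√(-1) + 220) = 1/(I + 220) = 1/(220 + I) = (220 - I)/48401)
1/(x(C(5)) + 53585) = 1/((220/48401 - I/48401) + 53585) = 1/(2593567805/48401 - I/48401) = 48401*(2593567805/48401 + I/48401)/138976342619626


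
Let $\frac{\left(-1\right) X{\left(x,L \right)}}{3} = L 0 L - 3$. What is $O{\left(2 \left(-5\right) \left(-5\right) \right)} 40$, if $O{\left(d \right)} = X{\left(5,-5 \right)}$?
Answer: $360$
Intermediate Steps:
$X{\left(x,L \right)} = 9$ ($X{\left(x,L \right)} = - 3 \left(L 0 L - 3\right) = - 3 \left(L 0 - 3\right) = - 3 \left(0 - 3\right) = \left(-3\right) \left(-3\right) = 9$)
$O{\left(d \right)} = 9$
$O{\left(2 \left(-5\right) \left(-5\right) \right)} 40 = 9 \cdot 40 = 360$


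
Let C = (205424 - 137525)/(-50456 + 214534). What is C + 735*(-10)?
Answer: -1205905401/164078 ≈ -7349.6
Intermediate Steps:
C = 67899/164078 ≈ 0.41382
C + 735*(-10) = 67899/164078 + 735*(-10) = 67899/164078 - 7350 = -1205905401/164078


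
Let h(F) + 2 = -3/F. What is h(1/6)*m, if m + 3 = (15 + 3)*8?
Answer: -2820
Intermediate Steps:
m = 141 (m = -3 + (15 + 3)*8 = -3 + 18*8 = -3 + 144 = 141)
h(F) = -2 - 3/F
h(1/6)*m = (-2 - 3/(1/6))*141 = (-2 - 3/1/6)*141 = (-2 - 3*6)*141 = (-2 - 18)*141 = -20*141 = -2820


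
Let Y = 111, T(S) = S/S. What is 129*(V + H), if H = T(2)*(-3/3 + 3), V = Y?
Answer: 14577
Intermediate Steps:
T(S) = 1
V = 111
H = 2 (H = 1*(-3/3 + 3) = 1*(-3*⅓ + 3) = 1*(-1 + 3) = 1*2 = 2)
129*(V + H) = 129*(111 + 2) = 129*113 = 14577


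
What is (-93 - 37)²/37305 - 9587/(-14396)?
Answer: 120187087/107408556 ≈ 1.1190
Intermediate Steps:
(-93 - 37)²/37305 - 9587/(-14396) = (-130)²*(1/37305) - 9587*(-1/14396) = 16900*(1/37305) + 9587/14396 = 3380/7461 + 9587/14396 = 120187087/107408556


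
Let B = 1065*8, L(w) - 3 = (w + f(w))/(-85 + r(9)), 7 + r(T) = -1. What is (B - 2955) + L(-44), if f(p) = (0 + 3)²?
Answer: 517859/93 ≈ 5568.4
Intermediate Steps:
r(T) = -8 (r(T) = -7 - 1 = -8)
f(p) = 9 (f(p) = 3² = 9)
L(w) = 90/31 - w/93 (L(w) = 3 + (w + 9)/(-85 - 8) = 3 + (9 + w)/(-93) = 3 + (9 + w)*(-1/93) = 3 + (-3/31 - w/93) = 90/31 - w/93)
B = 8520
(B - 2955) + L(-44) = (8520 - 2955) + (90/31 - 1/93*(-44)) = 5565 + (90/31 + 44/93) = 5565 + 314/93 = 517859/93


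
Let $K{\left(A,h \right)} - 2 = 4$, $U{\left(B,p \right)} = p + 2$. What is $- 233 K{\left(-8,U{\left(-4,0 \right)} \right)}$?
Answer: $-1398$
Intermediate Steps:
$U{\left(B,p \right)} = 2 + p$
$K{\left(A,h \right)} = 6$ ($K{\left(A,h \right)} = 2 + 4 = 6$)
$- 233 K{\left(-8,U{\left(-4,0 \right)} \right)} = \left(-233\right) 6 = -1398$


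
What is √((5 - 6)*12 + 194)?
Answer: √182 ≈ 13.491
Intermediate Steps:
√((5 - 6)*12 + 194) = √(-1*12 + 194) = √(-12 + 194) = √182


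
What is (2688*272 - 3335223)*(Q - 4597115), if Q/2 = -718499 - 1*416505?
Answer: 17882585731701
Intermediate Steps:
Q = -2270008 (Q = 2*(-718499 - 1*416505) = 2*(-718499 - 416505) = 2*(-1135004) = -2270008)
(2688*272 - 3335223)*(Q - 4597115) = (2688*272 - 3335223)*(-2270008 - 4597115) = (731136 - 3335223)*(-6867123) = -2604087*(-6867123) = 17882585731701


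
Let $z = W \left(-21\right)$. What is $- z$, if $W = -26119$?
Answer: $-548499$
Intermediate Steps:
$z = 548499$ ($z = \left(-26119\right) \left(-21\right) = 548499$)
$- z = \left(-1\right) 548499 = -548499$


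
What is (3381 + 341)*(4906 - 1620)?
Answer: 12230492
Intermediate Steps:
(3381 + 341)*(4906 - 1620) = 3722*3286 = 12230492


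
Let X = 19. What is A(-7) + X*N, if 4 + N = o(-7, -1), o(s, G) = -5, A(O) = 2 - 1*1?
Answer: -170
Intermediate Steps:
A(O) = 1 (A(O) = 2 - 1 = 1)
N = -9 (N = -4 - 5 = -9)
A(-7) + X*N = 1 + 19*(-9) = 1 - 171 = -170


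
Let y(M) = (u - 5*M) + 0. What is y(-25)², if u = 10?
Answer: 18225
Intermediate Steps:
y(M) = 10 - 5*M (y(M) = (10 - 5*M) + 0 = 10 - 5*M)
y(-25)² = (10 - 5*(-25))² = (10 + 125)² = 135² = 18225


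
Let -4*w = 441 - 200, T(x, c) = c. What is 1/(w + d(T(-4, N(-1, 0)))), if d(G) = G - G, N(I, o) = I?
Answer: -4/241 ≈ -0.016598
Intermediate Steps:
w = -241/4 (w = -(441 - 200)/4 = -1/4*241 = -241/4 ≈ -60.250)
d(G) = 0
1/(w + d(T(-4, N(-1, 0)))) = 1/(-241/4 + 0) = 1/(-241/4) = -4/241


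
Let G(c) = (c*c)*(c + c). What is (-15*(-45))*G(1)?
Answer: 1350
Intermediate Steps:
G(c) = 2*c³ (G(c) = c²*(2*c) = 2*c³)
(-15*(-45))*G(1) = (-15*(-45))*(2*1³) = 675*(2*1) = 675*2 = 1350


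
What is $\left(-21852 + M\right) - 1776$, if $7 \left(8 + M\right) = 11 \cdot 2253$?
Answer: $- \frac{140669}{7} \approx -20096.0$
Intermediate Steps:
$M = \frac{24727}{7}$ ($M = -8 + \frac{11 \cdot 2253}{7} = -8 + \frac{1}{7} \cdot 24783 = -8 + \frac{24783}{7} = \frac{24727}{7} \approx 3532.4$)
$\left(-21852 + M\right) - 1776 = \left(-21852 + \frac{24727}{7}\right) - 1776 = - \frac{128237}{7} - 1776 = - \frac{140669}{7}$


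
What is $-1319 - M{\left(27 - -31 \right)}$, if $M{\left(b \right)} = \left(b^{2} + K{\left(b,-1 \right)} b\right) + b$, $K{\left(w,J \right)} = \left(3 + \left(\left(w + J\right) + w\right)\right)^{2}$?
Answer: $-812333$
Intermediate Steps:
$K{\left(w,J \right)} = \left(3 + J + 2 w\right)^{2}$ ($K{\left(w,J \right)} = \left(3 + \left(\left(J + w\right) + w\right)\right)^{2} = \left(3 + \left(J + 2 w\right)\right)^{2} = \left(3 + J + 2 w\right)^{2}$)
$M{\left(b \right)} = b + b^{2} + b \left(2 + 2 b\right)^{2}$ ($M{\left(b \right)} = \left(b^{2} + \left(3 - 1 + 2 b\right)^{2} b\right) + b = \left(b^{2} + \left(2 + 2 b\right)^{2} b\right) + b = \left(b^{2} + b \left(2 + 2 b\right)^{2}\right) + b = b + b^{2} + b \left(2 + 2 b\right)^{2}$)
$-1319 - M{\left(27 - -31 \right)} = -1319 - \left(27 - -31\right) \left(1 + \left(27 - -31\right) + 4 \left(1 + \left(27 - -31\right)\right)^{2}\right) = -1319 - \left(27 + 31\right) \left(1 + \left(27 + 31\right) + 4 \left(1 + \left(27 + 31\right)\right)^{2}\right) = -1319 - 58 \left(1 + 58 + 4 \left(1 + 58\right)^{2}\right) = -1319 - 58 \left(1 + 58 + 4 \cdot 59^{2}\right) = -1319 - 58 \left(1 + 58 + 4 \cdot 3481\right) = -1319 - 58 \left(1 + 58 + 13924\right) = -1319 - 58 \cdot 13983 = -1319 - 811014 = -812333$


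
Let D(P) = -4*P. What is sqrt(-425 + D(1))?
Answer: I*sqrt(429) ≈ 20.712*I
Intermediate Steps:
sqrt(-425 + D(1)) = sqrt(-425 - 4*1) = sqrt(-425 - 4) = sqrt(-429) = I*sqrt(429)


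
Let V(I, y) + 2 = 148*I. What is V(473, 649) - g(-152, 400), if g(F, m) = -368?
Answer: 70370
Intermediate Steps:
V(I, y) = -2 + 148*I
V(473, 649) - g(-152, 400) = (-2 + 148*473) - 1*(-368) = (-2 + 70004) + 368 = 70002 + 368 = 70370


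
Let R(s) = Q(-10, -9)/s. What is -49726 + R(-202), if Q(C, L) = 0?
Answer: -49726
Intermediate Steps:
R(s) = 0 (R(s) = 0/s = 0)
-49726 + R(-202) = -49726 + 0 = -49726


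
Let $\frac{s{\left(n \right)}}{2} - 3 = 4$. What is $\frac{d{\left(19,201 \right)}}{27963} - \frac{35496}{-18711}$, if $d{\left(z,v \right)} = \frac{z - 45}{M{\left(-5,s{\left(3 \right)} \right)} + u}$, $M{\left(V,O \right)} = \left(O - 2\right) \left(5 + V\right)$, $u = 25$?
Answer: $\frac{23564938}{12422025} \approx 1.897$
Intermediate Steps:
$s{\left(n \right)} = 14$ ($s{\left(n \right)} = 6 + 2 \cdot 4 = 6 + 8 = 14$)
$M{\left(V,O \right)} = \left(-2 + O\right) \left(5 + V\right)$
$d{\left(z,v \right)} = - \frac{9}{5} + \frac{z}{25}$ ($d{\left(z,v \right)} = \frac{z - 45}{\left(-10 - -10 + 5 \cdot 14 + 14 \left(-5\right)\right) + 25} = \frac{-45 + z}{\left(-10 + 10 + 70 - 70\right) + 25} = \frac{-45 + z}{0 + 25} = \frac{-45 + z}{25} = \left(-45 + z\right) \frac{1}{25} = - \frac{9}{5} + \frac{z}{25}$)
$\frac{d{\left(19,201 \right)}}{27963} - \frac{35496}{-18711} = \frac{- \frac{9}{5} + \frac{1}{25} \cdot 19}{27963} - \frac{35496}{-18711} = \left(- \frac{9}{5} + \frac{19}{25}\right) \frac{1}{27963} - - \frac{3944}{2079} = \left(- \frac{26}{25}\right) \frac{1}{27963} + \frac{3944}{2079} = - \frac{2}{53775} + \frac{3944}{2079} = \frac{23564938}{12422025}$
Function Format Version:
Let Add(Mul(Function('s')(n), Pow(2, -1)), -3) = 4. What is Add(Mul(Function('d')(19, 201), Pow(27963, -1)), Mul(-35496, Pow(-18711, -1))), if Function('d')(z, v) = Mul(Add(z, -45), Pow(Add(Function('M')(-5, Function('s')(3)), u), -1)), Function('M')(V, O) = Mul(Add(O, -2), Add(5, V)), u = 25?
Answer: Rational(23564938, 12422025) ≈ 1.8970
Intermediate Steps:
Function('s')(n) = 14 (Function('s')(n) = Add(6, Mul(2, 4)) = Add(6, 8) = 14)
Function('M')(V, O) = Mul(Add(-2, O), Add(5, V))
Function('d')(z, v) = Add(Rational(-9, 5), Mul(Rational(1, 25), z)) (Function('d')(z, v) = Mul(Add(z, -45), Pow(Add(Add(-10, Mul(-2, -5), Mul(5, 14), Mul(14, -5)), 25), -1)) = Mul(Add(-45, z), Pow(Add(Add(-10, 10, 70, -70), 25), -1)) = Mul(Add(-45, z), Pow(Add(0, 25), -1)) = Mul(Add(-45, z), Pow(25, -1)) = Mul(Add(-45, z), Rational(1, 25)) = Add(Rational(-9, 5), Mul(Rational(1, 25), z)))
Add(Mul(Function('d')(19, 201), Pow(27963, -1)), Mul(-35496, Pow(-18711, -1))) = Add(Mul(Add(Rational(-9, 5), Mul(Rational(1, 25), 19)), Pow(27963, -1)), Mul(-35496, Pow(-18711, -1))) = Add(Mul(Add(Rational(-9, 5), Rational(19, 25)), Rational(1, 27963)), Mul(-35496, Rational(-1, 18711))) = Add(Mul(Rational(-26, 25), Rational(1, 27963)), Rational(3944, 2079)) = Add(Rational(-2, 53775), Rational(3944, 2079)) = Rational(23564938, 12422025)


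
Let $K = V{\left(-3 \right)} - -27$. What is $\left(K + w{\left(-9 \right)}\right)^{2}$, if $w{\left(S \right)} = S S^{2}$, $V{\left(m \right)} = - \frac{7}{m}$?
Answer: $\frac{4405801}{9} \approx 4.8953 \cdot 10^{5}$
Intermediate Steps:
$w{\left(S \right)} = S^{3}$
$K = \frac{88}{3}$ ($K = - \frac{7}{-3} - -27 = \left(-7\right) \left(- \frac{1}{3}\right) + 27 = \frac{7}{3} + 27 = \frac{88}{3} \approx 29.333$)
$\left(K + w{\left(-9 \right)}\right)^{2} = \left(\frac{88}{3} + \left(-9\right)^{3}\right)^{2} = \left(\frac{88}{3} - 729\right)^{2} = \left(- \frac{2099}{3}\right)^{2} = \frac{4405801}{9}$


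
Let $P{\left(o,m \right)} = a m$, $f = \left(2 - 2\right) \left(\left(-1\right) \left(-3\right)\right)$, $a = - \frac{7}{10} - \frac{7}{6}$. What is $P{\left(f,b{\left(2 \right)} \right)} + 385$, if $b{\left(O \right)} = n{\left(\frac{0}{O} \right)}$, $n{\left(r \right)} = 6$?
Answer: $\frac{1869}{5} \approx 373.8$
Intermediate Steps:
$b{\left(O \right)} = 6$
$a = - \frac{28}{15}$ ($a = \left(-7\right) \frac{1}{10} - \frac{7}{6} = - \frac{7}{10} - \frac{7}{6} = - \frac{28}{15} \approx -1.8667$)
$f = 0$ ($f = 0 \cdot 3 = 0$)
$P{\left(o,m \right)} = - \frac{28 m}{15}$
$P{\left(f,b{\left(2 \right)} \right)} + 385 = \left(- \frac{28}{15}\right) 6 + 385 = - \frac{56}{5} + 385 = \frac{1869}{5}$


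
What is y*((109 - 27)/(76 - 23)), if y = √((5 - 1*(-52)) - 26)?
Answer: 82*√31/53 ≈ 8.6143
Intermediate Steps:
y = √31 (y = √((5 + 52) - 26) = √(57 - 26) = √31 ≈ 5.5678)
y*((109 - 27)/(76 - 23)) = √31*((109 - 27)/(76 - 23)) = √31*(82/53) = 82*√31/53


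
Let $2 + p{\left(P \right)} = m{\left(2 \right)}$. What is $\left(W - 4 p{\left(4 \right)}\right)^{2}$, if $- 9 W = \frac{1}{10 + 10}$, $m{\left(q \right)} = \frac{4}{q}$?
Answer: $\frac{1}{32400} \approx 3.0864 \cdot 10^{-5}$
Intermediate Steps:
$p{\left(P \right)} = 0$ ($p{\left(P \right)} = -2 + \frac{4}{2} = -2 + 4 \cdot \frac{1}{2} = -2 + 2 = 0$)
$W = - \frac{1}{180}$ ($W = - \frac{1}{9 \left(10 + 10\right)} = - \frac{1}{9 \cdot 20} = \left(- \frac{1}{9}\right) \frac{1}{20} = - \frac{1}{180} \approx -0.0055556$)
$\left(W - 4 p{\left(4 \right)}\right)^{2} = \left(- \frac{1}{180} - 0\right)^{2} = \left(- \frac{1}{180} + 0\right)^{2} = \left(- \frac{1}{180}\right)^{2} = \frac{1}{32400}$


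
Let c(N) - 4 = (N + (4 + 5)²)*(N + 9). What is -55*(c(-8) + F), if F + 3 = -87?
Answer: 715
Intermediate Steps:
F = -90 (F = -3 - 87 = -90)
c(N) = 4 + (9 + N)*(81 + N) (c(N) = 4 + (N + (4 + 5)²)*(N + 9) = 4 + (N + 9²)*(9 + N) = 4 + (N + 81)*(9 + N) = 4 + (81 + N)*(9 + N) = 4 + (9 + N)*(81 + N))
-55*(c(-8) + F) = -55*((733 + (-8)² + 90*(-8)) - 90) = -55*((733 + 64 - 720) - 90) = -55*(77 - 90) = -55*(-13) = 715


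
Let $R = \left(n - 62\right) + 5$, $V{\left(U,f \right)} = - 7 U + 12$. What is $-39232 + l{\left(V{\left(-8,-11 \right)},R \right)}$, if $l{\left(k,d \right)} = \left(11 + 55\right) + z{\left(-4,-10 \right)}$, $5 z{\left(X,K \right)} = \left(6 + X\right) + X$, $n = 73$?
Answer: $- \frac{195832}{5} \approx -39166.0$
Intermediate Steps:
$V{\left(U,f \right)} = 12 - 7 U$
$R = 16$ ($R = \left(73 - 62\right) + 5 = 11 + 5 = 16$)
$z{\left(X,K \right)} = \frac{6}{5} + \frac{2 X}{5}$ ($z{\left(X,K \right)} = \frac{\left(6 + X\right) + X}{5} = \frac{6 + 2 X}{5} = \frac{6}{5} + \frac{2 X}{5}$)
$l{\left(k,d \right)} = \frac{328}{5}$ ($l{\left(k,d \right)} = \left(11 + 55\right) + \left(\frac{6}{5} + \frac{2}{5} \left(-4\right)\right) = 66 + \left(\frac{6}{5} - \frac{8}{5}\right) = 66 - \frac{2}{5} = \frac{328}{5}$)
$-39232 + l{\left(V{\left(-8,-11 \right)},R \right)} = -39232 + \frac{328}{5} = - \frac{195832}{5}$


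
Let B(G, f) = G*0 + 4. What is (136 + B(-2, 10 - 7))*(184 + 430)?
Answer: 85960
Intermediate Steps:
B(G, f) = 4 (B(G, f) = 0 + 4 = 4)
(136 + B(-2, 10 - 7))*(184 + 430) = (136 + 4)*(184 + 430) = 140*614 = 85960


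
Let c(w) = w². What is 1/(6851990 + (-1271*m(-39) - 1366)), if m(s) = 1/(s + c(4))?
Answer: 23/157565623 ≈ 1.4597e-7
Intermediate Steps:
m(s) = 1/(16 + s) (m(s) = 1/(s + 4²) = 1/(s + 16) = 1/(16 + s))
1/(6851990 + (-1271*m(-39) - 1366)) = 1/(6851990 + (-1271/(16 - 39) - 1366)) = 1/(6851990 + (-1271/(-23) - 1366)) = 1/(6851990 + (-1271*(-1/23) - 1366)) = 1/(6851990 + (1271/23 - 1366)) = 1/(6851990 - 30147/23) = 1/(157565623/23) = 23/157565623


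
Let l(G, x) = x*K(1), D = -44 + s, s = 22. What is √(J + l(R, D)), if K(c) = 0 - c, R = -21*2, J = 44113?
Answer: √44135 ≈ 210.08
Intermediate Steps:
D = -22 (D = -44 + 22 = -22)
R = -42
K(c) = -c
l(G, x) = -x (l(G, x) = x*(-1*1) = x*(-1) = -x)
√(J + l(R, D)) = √(44113 - 1*(-22)) = √(44113 + 22) = √44135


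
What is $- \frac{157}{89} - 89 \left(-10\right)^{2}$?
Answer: $- \frac{792257}{89} \approx -8901.8$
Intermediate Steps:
$- \frac{157}{89} - 89 \left(-10\right)^{2} = \left(-157\right) \frac{1}{89} - 8900 = - \frac{157}{89} - 8900 = - \frac{792257}{89}$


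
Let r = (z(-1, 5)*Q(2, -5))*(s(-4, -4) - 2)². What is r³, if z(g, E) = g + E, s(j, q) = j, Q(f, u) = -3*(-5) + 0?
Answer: 10077696000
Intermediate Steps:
Q(f, u) = 15 (Q(f, u) = 15 + 0 = 15)
z(g, E) = E + g
r = 2160 (r = ((5 - 1)*15)*(-4 - 2)² = (4*15)*(-6)² = 60*36 = 2160)
r³ = 2160³ = 10077696000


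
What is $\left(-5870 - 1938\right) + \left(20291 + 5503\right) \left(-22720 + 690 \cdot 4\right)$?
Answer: $-514856048$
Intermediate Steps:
$\left(-5870 - 1938\right) + \left(20291 + 5503\right) \left(-22720 + 690 \cdot 4\right) = -7808 + 25794 \left(-22720 + 2760\right) = -7808 + 25794 \left(-19960\right) = -7808 - 514848240 = -514856048$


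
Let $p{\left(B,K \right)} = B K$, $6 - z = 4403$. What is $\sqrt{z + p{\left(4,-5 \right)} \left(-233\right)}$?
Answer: $\sqrt{263} \approx 16.217$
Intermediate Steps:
$z = -4397$ ($z = 6 - 4403 = -4397$)
$\sqrt{z + p{\left(4,-5 \right)} \left(-233\right)} = \sqrt{-4397 + 4 \left(-5\right) \left(-233\right)} = \sqrt{-4397 - -4660} = \sqrt{-4397 + 4660} = \sqrt{263}$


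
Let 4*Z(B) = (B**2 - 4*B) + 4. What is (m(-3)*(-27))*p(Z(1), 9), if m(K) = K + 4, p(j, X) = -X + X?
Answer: 0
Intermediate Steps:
Z(B) = 1 - B + B**2/4 (Z(B) = ((B**2 - 4*B) + 4)/4 = (4 + B**2 - 4*B)/4 = 1 - B + B**2/4)
p(j, X) = 0
m(K) = 4 + K
(m(-3)*(-27))*p(Z(1), 9) = ((4 - 3)*(-27))*0 = (1*(-27))*0 = -27*0 = 0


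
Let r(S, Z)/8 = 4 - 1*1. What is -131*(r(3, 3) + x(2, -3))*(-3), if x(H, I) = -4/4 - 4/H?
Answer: 8253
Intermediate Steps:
x(H, I) = -1 - 4/H (x(H, I) = -4*¼ - 4/H = -1 - 4/H)
r(S, Z) = 24 (r(S, Z) = 8*(4 - 1*1) = 8*(4 - 1) = 8*3 = 24)
-131*(r(3, 3) + x(2, -3))*(-3) = -131*(24 + (-4 - 1*2)/2)*(-3) = -131*(24 + (-4 - 2)/2)*(-3) = -131*(24 + (½)*(-6))*(-3) = -131*(24 - 3)*(-3) = -2751*(-3) = -131*(-63) = 8253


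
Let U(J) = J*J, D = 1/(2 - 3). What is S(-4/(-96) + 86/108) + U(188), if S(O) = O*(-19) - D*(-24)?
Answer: 7625681/216 ≈ 35304.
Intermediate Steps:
D = -1 (D = 1/(-1) = -1)
U(J) = J**2
S(O) = -24 - 19*O (S(O) = O*(-19) - (-1)*(-24) = -19*O - 1*24 = -19*O - 24 = -24 - 19*O)
S(-4/(-96) + 86/108) + U(188) = (-24 - 19*(-4/(-96) + 86/108)) + 188**2 = (-24 - 19*(-4*(-1/96) + 86*(1/108))) + 35344 = (-24 - 19*(1/24 + 43/54)) + 35344 = (-24 - 19*181/216) + 35344 = (-24 - 3439/216) + 35344 = -8623/216 + 35344 = 7625681/216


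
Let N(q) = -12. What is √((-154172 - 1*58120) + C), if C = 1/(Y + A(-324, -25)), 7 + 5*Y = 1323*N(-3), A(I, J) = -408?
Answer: I*√68195393344883/17923 ≈ 460.75*I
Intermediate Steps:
Y = -15883/5 (Y = -7/5 + (1323*(-12))/5 = -7/5 + (⅕)*(-15876) = -7/5 - 15876/5 = -15883/5 ≈ -3176.6)
C = -5/17923 (C = 1/(-15883/5 - 408) = 1/(-17923/5) = -5/17923 ≈ -0.00027897)
√((-154172 - 1*58120) + C) = √((-154172 - 1*58120) - 5/17923) = √((-154172 - 58120) - 5/17923) = √(-212292 - 5/17923) = √(-3804909521/17923) = I*√68195393344883/17923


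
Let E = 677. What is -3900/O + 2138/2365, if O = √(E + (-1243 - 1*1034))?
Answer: 2138/2365 + 195*I/2 ≈ 0.90402 + 97.5*I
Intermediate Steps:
O = 40*I (O = √(677 + (-1243 - 1*1034)) = √(677 + (-1243 - 1034)) = √(677 - 2277) = √(-1600) = 40*I ≈ 40.0*I)
-3900/O + 2138/2365 = -3900*(-I/40) + 2138/2365 = -(-195)*I/2 + 2138*(1/2365) = 195*I/2 + 2138/2365 = 2138/2365 + 195*I/2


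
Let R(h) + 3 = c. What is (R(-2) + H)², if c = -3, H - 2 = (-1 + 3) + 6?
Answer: 16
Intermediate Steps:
H = 10 (H = 2 + ((-1 + 3) + 6) = 2 + (2 + 6) = 2 + 8 = 10)
R(h) = -6 (R(h) = -3 - 3 = -6)
(R(-2) + H)² = (-6 + 10)² = 4² = 16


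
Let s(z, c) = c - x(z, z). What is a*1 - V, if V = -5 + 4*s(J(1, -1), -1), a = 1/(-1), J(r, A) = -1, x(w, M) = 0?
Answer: 8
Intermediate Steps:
a = -1
s(z, c) = c (s(z, c) = c - 1*0 = c + 0 = c)
V = -9 (V = -5 + 4*(-1) = -5 - 4 = -9)
a*1 - V = -1*1 - 1*(-9) = -1 + 9 = 8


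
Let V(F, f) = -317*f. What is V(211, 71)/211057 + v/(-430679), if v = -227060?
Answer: 38229310167/90897817703 ≈ 0.42057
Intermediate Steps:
V(211, 71)/211057 + v/(-430679) = -317*71/211057 - 227060/(-430679) = -22507*1/211057 - 227060*(-1/430679) = -22507/211057 + 227060/430679 = 38229310167/90897817703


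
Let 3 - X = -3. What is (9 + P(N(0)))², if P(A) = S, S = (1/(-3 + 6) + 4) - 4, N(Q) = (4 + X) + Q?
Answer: 784/9 ≈ 87.111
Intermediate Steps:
X = 6 (X = 3 - 1*(-3) = 3 + 3 = 6)
N(Q) = 10 + Q (N(Q) = (4 + 6) + Q = 10 + Q)
S = ⅓ (S = (1/3 + 4) - 4 = (⅓ + 4) - 4 = 13/3 - 4 = ⅓ ≈ 0.33333)
P(A) = ⅓
(9 + P(N(0)))² = (9 + ⅓)² = (28/3)² = 784/9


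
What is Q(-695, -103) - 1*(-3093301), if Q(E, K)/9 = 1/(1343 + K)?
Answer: 3835693249/1240 ≈ 3.0933e+6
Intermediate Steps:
Q(E, K) = 9/(1343 + K)
Q(-695, -103) - 1*(-3093301) = 9/(1343 - 103) - 1*(-3093301) = 9/1240 + 3093301 = 3835693249/1240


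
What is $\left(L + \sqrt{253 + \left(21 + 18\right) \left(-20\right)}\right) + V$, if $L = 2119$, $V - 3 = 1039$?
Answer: $3161 + i \sqrt{527} \approx 3161.0 + 22.956 i$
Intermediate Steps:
$V = 1042$ ($V = 3 + 1039 = 1042$)
$\left(L + \sqrt{253 + \left(21 + 18\right) \left(-20\right)}\right) + V = \left(2119 + \sqrt{253 + \left(21 + 18\right) \left(-20\right)}\right) + 1042 = \left(2119 + \sqrt{253 + 39 \left(-20\right)}\right) + 1042 = \left(2119 + \sqrt{253 - 780}\right) + 1042 = \left(2119 + \sqrt{-527}\right) + 1042 = \left(2119 + i \sqrt{527}\right) + 1042 = 3161 + i \sqrt{527}$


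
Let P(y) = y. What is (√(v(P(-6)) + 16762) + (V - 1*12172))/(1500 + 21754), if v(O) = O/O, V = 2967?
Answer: -1315/3322 + √16763/23254 ≈ -0.39028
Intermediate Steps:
v(O) = 1
(√(v(P(-6)) + 16762) + (V - 1*12172))/(1500 + 21754) = (√(1 + 16762) + (2967 - 1*12172))/(1500 + 21754) = (√16763 + (2967 - 12172))/23254 = (√16763 - 9205)*(1/23254) = (-9205 + √16763)*(1/23254) = -1315/3322 + √16763/23254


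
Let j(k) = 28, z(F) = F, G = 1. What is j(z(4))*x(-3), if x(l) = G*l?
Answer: -84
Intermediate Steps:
x(l) = l (x(l) = 1*l = l)
j(z(4))*x(-3) = 28*(-3) = -84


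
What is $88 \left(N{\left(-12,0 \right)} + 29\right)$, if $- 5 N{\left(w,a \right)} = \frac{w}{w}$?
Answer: $\frac{12672}{5} \approx 2534.4$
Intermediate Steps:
$N{\left(w,a \right)} = - \frac{1}{5}$ ($N{\left(w,a \right)} = - \frac{w \frac{1}{w}}{5} = \left(- \frac{1}{5}\right) 1 = - \frac{1}{5}$)
$88 \left(N{\left(-12,0 \right)} + 29\right) = 88 \left(- \frac{1}{5} + 29\right) = 88 \cdot \frac{144}{5} = \frac{12672}{5}$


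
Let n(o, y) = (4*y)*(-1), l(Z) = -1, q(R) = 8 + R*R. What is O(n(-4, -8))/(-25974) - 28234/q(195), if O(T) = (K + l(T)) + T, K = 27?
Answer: -367777915/493934571 ≈ -0.74459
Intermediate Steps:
q(R) = 8 + R**2
n(o, y) = -4*y
O(T) = 26 + T (O(T) = (27 - 1) + T = 26 + T)
O(n(-4, -8))/(-25974) - 28234/q(195) = (26 - 4*(-8))/(-25974) - 28234/(8 + 195**2) = (26 + 32)*(-1/25974) - 28234/(8 + 38025) = 58*(-1/25974) - 28234/38033 = -29/12987 - 28234*1/38033 = -29/12987 - 28234/38033 = -367777915/493934571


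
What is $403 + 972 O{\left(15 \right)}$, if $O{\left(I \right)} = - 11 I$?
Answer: $-159977$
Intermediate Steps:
$403 + 972 O{\left(15 \right)} = 403 + 972 \left(\left(-11\right) 15\right) = 403 + 972 \left(-165\right) = 403 - 160380 = -159977$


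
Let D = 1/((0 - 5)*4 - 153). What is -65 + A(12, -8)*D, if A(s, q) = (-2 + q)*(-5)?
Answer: -11295/173 ≈ -65.289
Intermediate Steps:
A(s, q) = 10 - 5*q
D = -1/173 (D = 1/(-5*4 - 153) = 1/(-20 - 153) = 1/(-173) = -1/173 ≈ -0.0057803)
-65 + A(12, -8)*D = -65 + (10 - 5*(-8))*(-1/173) = -65 + (10 + 40)*(-1/173) = -65 + 50*(-1/173) = -65 - 50/173 = -11295/173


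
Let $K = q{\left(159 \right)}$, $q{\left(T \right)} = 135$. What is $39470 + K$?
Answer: $39605$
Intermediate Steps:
$K = 135$
$39470 + K = 39470 + 135 = 39605$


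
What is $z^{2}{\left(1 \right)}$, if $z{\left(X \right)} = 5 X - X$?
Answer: $16$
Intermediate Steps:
$z{\left(X \right)} = 4 X$
$z^{2}{\left(1 \right)} = \left(4 \cdot 1\right)^{2} = 4^{2} = 16$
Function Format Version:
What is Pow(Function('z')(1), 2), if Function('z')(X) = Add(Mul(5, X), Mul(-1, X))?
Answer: 16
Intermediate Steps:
Function('z')(X) = Mul(4, X)
Pow(Function('z')(1), 2) = Pow(Mul(4, 1), 2) = Pow(4, 2) = 16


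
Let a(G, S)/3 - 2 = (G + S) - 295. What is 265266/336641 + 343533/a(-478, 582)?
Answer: -38498962277/63625149 ≈ -605.09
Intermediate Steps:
a(G, S) = -879 + 3*G + 3*S (a(G, S) = 6 + 3*((G + S) - 295) = 6 + 3*(-295 + G + S) = 6 + (-885 + 3*G + 3*S) = -879 + 3*G + 3*S)
265266/336641 + 343533/a(-478, 582) = 265266/336641 + 343533/(-879 + 3*(-478) + 3*582) = 265266*(1/336641) + 343533/(-879 - 1434 + 1746) = 265266/336641 + 343533/(-567) = 265266/336641 + 343533*(-1/567) = 265266/336641 - 114511/189 = -38498962277/63625149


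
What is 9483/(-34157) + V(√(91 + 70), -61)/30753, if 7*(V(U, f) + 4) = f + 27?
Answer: -2043532627/7353011547 ≈ -0.27792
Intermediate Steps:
V(U, f) = -⅐ + f/7 (V(U, f) = -4 + (f + 27)/7 = -4 + (27 + f)/7 = -4 + (27/7 + f/7) = -⅐ + f/7)
9483/(-34157) + V(√(91 + 70), -61)/30753 = 9483/(-34157) + (-⅐ + (⅐)*(-61))/30753 = 9483*(-1/34157) + (-⅐ - 61/7)*(1/30753) = -9483/34157 - 62/7*1/30753 = -9483/34157 - 62/215271 = -2043532627/7353011547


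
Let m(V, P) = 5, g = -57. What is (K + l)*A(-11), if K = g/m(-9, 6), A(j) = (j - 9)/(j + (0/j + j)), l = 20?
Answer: 86/11 ≈ 7.8182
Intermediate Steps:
A(j) = (-9 + j)/(2*j) (A(j) = (-9 + j)/(j + (0 + j)) = (-9 + j)/(j + j) = (-9 + j)/((2*j)) = (-9 + j)*(1/(2*j)) = (-9 + j)/(2*j))
K = -57/5 ≈ -11.400
(K + l)*A(-11) = (-57/5 + 20)*((1/2)*(-9 - 11)/(-11)) = 43*((1/2)*(-1/11)*(-20))/5 = (43/5)*(10/11) = 86/11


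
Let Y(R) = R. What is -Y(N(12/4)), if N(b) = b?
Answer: -3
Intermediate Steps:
-Y(N(12/4)) = -12/4 = -1*3 = -3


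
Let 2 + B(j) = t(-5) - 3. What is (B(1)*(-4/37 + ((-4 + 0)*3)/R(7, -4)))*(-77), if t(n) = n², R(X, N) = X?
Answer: 103840/37 ≈ 2806.5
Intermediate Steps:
B(j) = 20 (B(j) = -2 + ((-5)² - 3) = -2 + (25 - 3) = -2 + 22 = 20)
(B(1)*(-4/37 + ((-4 + 0)*3)/R(7, -4)))*(-77) = (20*(-4/37 + ((-4 + 0)*3)/7))*(-77) = (20*(-4*1/37 - 4*3*(⅐)))*(-77) = (20*(-4/37 - 12*⅐))*(-77) = (20*(-4/37 - 12/7))*(-77) = (20*(-472/259))*(-77) = -9440/259*(-77) = 103840/37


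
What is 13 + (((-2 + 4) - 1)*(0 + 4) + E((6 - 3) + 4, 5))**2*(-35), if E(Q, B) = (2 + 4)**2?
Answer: -55987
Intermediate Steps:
E(Q, B) = 36 (E(Q, B) = 6**2 = 36)
13 + (((-2 + 4) - 1)*(0 + 4) + E((6 - 3) + 4, 5))**2*(-35) = 13 + (((-2 + 4) - 1)*(0 + 4) + 36)**2*(-35) = 13 + ((2 - 1)*4 + 36)**2*(-35) = 13 + (1*4 + 36)**2*(-35) = 13 + (4 + 36)**2*(-35) = 13 + 40**2*(-35) = 13 + 1600*(-35) = 13 - 56000 = -55987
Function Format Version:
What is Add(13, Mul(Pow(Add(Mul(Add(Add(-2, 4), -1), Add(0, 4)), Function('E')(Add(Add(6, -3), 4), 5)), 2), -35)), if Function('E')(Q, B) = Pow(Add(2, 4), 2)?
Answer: -55987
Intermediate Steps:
Function('E')(Q, B) = 36 (Function('E')(Q, B) = Pow(6, 2) = 36)
Add(13, Mul(Pow(Add(Mul(Add(Add(-2, 4), -1), Add(0, 4)), Function('E')(Add(Add(6, -3), 4), 5)), 2), -35)) = Add(13, Mul(Pow(Add(Mul(Add(Add(-2, 4), -1), Add(0, 4)), 36), 2), -35)) = Add(13, Mul(Pow(Add(Mul(Add(2, -1), 4), 36), 2), -35)) = Add(13, Mul(Pow(Add(Mul(1, 4), 36), 2), -35)) = Add(13, Mul(Pow(Add(4, 36), 2), -35)) = Add(13, Mul(Pow(40, 2), -35)) = Add(13, Mul(1600, -35)) = Add(13, -56000) = -55987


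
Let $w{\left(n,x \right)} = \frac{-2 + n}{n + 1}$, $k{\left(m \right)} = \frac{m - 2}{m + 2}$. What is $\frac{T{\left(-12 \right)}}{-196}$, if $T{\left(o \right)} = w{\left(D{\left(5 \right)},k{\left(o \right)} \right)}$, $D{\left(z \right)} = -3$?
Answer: $- \frac{5}{392} \approx -0.012755$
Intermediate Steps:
$k{\left(m \right)} = \frac{-2 + m}{2 + m}$
$w{\left(n,x \right)} = \frac{-2 + n}{1 + n}$
$T{\left(o \right)} = \frac{5}{2}$ ($T{\left(o \right)} = \frac{-2 - 3}{1 - 3} = \frac{1}{-2} \left(-5\right) = \left(- \frac{1}{2}\right) \left(-5\right) = \frac{5}{2}$)
$\frac{T{\left(-12 \right)}}{-196} = \frac{5}{2 \left(-196\right)} = \frac{5}{2} \left(- \frac{1}{196}\right) = - \frac{5}{392}$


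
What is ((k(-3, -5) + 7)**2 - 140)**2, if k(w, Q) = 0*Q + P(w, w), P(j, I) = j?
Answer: 15376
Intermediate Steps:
k(w, Q) = w (k(w, Q) = 0*Q + w = 0 + w = w)
((k(-3, -5) + 7)**2 - 140)**2 = ((-3 + 7)**2 - 140)**2 = (4**2 - 140)**2 = (16 - 140)**2 = (-124)**2 = 15376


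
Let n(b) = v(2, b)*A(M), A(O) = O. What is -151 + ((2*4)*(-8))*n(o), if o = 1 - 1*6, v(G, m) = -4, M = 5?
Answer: 1129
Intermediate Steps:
o = -5 (o = 1 - 6 = -5)
n(b) = -20 (n(b) = -4*5 = -20)
-151 + ((2*4)*(-8))*n(o) = -151 + ((2*4)*(-8))*(-20) = -151 + (8*(-8))*(-20) = -151 - 64*(-20) = -151 + 1280 = 1129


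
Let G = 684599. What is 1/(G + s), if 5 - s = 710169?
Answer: -1/25565 ≈ -3.9116e-5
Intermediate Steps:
s = -710164 (s = 5 - 1*710169 = 5 - 710169 = -710164)
1/(G + s) = 1/(684599 - 710164) = 1/(-25565) = -1/25565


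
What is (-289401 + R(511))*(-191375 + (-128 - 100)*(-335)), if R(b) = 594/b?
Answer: 17005842038415/511 ≈ 3.3280e+10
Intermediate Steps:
(-289401 + R(511))*(-191375 + (-128 - 100)*(-335)) = (-289401 + 594/511)*(-191375 + (-128 - 100)*(-335)) = (-289401 + 594*(1/511))*(-191375 - 228*(-335)) = (-289401 + 594/511)*(-191375 + 76380) = -147883317/511*(-114995) = 17005842038415/511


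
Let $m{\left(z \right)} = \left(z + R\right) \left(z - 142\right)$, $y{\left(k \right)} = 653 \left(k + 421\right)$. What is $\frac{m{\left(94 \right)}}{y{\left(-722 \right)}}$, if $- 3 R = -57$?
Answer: $\frac{5424}{196553} \approx 0.027596$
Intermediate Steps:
$R = 19$ ($R = \left(- \frac{1}{3}\right) \left(-57\right) = 19$)
$y{\left(k \right)} = 274913 + 653 k$ ($y{\left(k \right)} = 653 \left(421 + k\right) = 274913 + 653 k$)
$m{\left(z \right)} = \left(-142 + z\right) \left(19 + z\right)$ ($m{\left(z \right)} = \left(z + 19\right) \left(z - 142\right) = \left(19 + z\right) \left(-142 + z\right) = \left(-142 + z\right) \left(19 + z\right)$)
$\frac{m{\left(94 \right)}}{y{\left(-722 \right)}} = \frac{-2698 + 94^{2} - 11562}{274913 + 653 \left(-722\right)} = \frac{-2698 + 8836 - 11562}{274913 - 471466} = - \frac{5424}{-196553} = \left(-5424\right) \left(- \frac{1}{196553}\right) = \frac{5424}{196553}$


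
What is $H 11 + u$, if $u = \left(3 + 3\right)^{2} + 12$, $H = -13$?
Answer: $-95$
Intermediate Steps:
$u = 48$ ($u = 6^{2} + 12 = 36 + 12 = 48$)
$H 11 + u = \left(-13\right) 11 + 48 = -143 + 48 = -95$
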